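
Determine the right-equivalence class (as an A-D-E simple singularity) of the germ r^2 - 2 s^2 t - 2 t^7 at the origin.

The Hessian of f at 0 is [[0, 0, 0], [0, 0, 0], [0, 0, 2]] with rank 1, so corank 2. A Groebner basis of the Jacobian ideal J(f) in C{s,t,r} is {s^2/7 + t^6, s^3, s*t, r}; counting standard monomials gives mu = 8. Corank 2; j^3 = -2*s^2*t has shape L^2 M (L != M), so D-series; mu = 8 gives D_8.

D_8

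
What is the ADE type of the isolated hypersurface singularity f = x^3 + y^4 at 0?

E_{6}

The Hessian of f at 0 is [[0, 0], [0, 0]] with rank 0, so corank 2. A Groebner basis of the Jacobian ideal J(f) in C{x,y} is {y^3, x^2}; counting standard monomials gives mu = 6. Corank 2; j^3 = x^3 is a perfect cube, so E-series; the 4-jet and mu = 6 give E_6.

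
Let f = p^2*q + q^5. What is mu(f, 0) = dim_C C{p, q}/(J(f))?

The Hessian of f at 0 has rank 0. Corank 2; j^3 = p^2*q has shape L^2 M (L != M), so D-series; mu = 6 gives D_6.

6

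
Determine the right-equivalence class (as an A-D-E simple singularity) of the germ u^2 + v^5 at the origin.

A4

The Hessian of f at 0 has rank 1. Corank 1: A-series; mu = 4 gives A_4.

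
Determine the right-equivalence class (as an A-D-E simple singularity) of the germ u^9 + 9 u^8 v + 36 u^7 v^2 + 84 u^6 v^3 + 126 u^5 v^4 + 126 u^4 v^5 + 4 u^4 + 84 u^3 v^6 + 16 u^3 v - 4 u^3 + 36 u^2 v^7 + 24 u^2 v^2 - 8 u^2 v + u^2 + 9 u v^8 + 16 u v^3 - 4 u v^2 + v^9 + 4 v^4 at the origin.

The Hessian of f at 0 has rank 1. Corank 1: A-series; mu = 8 gives A_8.

A_{8}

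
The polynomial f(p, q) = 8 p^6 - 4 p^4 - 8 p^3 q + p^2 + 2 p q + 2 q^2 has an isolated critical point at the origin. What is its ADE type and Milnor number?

The Hessian of f at 0 has rank 2. Corank 0: nondegenerate Morse point, so A_1.

Type A_1, Milnor number mu = 1.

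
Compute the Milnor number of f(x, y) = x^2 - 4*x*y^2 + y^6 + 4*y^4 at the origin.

5

The Hessian of f at 0 is [[2, 0], [0, 0]] with rank 1, so corank 1. A Groebner basis of the Jacobian ideal J(f) in C{x,y} is {x^3, x^2*y, -x/2 + y^2}; counting standard monomials gives mu = 5. Corank 1: A-series; mu = 5 gives A_5.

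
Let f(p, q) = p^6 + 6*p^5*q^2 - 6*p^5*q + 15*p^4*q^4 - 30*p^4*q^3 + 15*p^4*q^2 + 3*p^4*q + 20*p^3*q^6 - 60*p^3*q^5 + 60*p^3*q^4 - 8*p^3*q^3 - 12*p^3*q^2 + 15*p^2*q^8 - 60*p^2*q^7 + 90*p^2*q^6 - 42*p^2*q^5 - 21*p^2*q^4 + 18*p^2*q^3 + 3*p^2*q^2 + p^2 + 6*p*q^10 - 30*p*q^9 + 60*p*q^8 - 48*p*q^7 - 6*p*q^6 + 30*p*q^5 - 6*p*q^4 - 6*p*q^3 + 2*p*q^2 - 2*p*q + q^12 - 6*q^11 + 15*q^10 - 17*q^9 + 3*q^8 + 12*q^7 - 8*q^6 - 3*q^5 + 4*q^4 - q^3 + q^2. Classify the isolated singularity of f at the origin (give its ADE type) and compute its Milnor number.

The Hessian of f at 0 is [[2, -2], [-2, 2]] with rank 1, so corank 1. A Groebner basis of the Jacobian ideal J(f) in C{p,q} is {q^2, p - q}; counting standard monomials gives mu = 2. Corank 1: A-series; mu = 2 gives A_2.

Type A_{2}, Milnor number mu = 2.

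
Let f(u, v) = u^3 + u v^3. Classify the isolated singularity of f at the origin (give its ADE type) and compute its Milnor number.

The Hessian of f at 0 has rank 0. Corank 2; j^3 = u^3 is a perfect cube, so E-series; the 4-jet and mu = 7 give E_7.

Type E_7, Milnor number mu = 7.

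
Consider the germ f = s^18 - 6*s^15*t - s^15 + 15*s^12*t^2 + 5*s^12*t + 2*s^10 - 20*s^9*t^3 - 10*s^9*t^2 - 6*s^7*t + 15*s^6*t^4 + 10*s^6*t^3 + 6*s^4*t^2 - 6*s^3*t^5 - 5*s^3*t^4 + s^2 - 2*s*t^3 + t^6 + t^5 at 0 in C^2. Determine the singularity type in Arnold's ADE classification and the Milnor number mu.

Type A_{4}, Milnor number mu = 4.

The Hessian of f at 0 has rank 1. Corank 1: A-series; mu = 4 gives A_4.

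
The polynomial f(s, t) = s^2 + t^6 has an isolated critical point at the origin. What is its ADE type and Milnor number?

The Hessian of f at 0 has rank 1. Corank 1: A-series; mu = 5 gives A_5.

Type A5, Milnor number mu = 5.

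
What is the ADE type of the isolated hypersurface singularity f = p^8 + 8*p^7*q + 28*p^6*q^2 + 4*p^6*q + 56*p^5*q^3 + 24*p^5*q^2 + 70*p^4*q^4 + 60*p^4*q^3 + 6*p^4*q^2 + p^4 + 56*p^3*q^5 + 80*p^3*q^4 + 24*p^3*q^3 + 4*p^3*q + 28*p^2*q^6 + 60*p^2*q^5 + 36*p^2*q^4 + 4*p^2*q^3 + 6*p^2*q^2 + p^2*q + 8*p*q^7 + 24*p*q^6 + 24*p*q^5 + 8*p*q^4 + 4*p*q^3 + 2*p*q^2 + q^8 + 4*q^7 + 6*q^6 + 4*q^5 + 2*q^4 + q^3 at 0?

The Hessian of f at 0 has rank 0. Corank 2; j^3 = q*(p + q)^2 has shape L^2 M (L != M), so D-series; mu = 5 gives D_5.

D5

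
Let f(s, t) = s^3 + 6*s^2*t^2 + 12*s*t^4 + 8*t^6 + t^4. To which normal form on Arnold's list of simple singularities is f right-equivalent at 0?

The Hessian of f at 0 is [[0, 0], [0, 0]] with rank 0, so corank 2. A Groebner basis of the Jacobian ideal J(f) in C{s,t} is {s^3, s^2*t, s^2/4 + s*t^2, t^3}; counting standard monomials gives mu = 6. Corank 2; j^3 = s^3 is a perfect cube, so E-series; the 4-jet and mu = 6 give E_6.

E_{6}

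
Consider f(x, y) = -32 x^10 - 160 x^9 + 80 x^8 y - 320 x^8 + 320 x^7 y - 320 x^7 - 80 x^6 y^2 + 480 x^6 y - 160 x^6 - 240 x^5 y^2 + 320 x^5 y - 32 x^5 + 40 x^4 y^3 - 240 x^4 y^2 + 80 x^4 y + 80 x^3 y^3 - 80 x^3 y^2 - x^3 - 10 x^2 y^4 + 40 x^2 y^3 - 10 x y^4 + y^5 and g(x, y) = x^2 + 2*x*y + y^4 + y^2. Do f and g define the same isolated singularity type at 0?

No.

The Hessian of f at 0 has rank 0. Corank 2; j^3 = -x^3 is a perfect cube, so E-series; the 5-jet and mu = 8 give E_8. The Hessian of g at 0 has rank 1. Corank 1: A-series; mu = 3 gives A_3. f is E_8 but g is A_3, hence not right-equivalent.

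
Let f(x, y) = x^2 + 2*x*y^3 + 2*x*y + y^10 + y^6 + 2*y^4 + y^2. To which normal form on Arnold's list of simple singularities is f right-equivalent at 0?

A9

The Hessian of f at 0 has rank 1. Corank 1: A-series; mu = 9 gives A_9.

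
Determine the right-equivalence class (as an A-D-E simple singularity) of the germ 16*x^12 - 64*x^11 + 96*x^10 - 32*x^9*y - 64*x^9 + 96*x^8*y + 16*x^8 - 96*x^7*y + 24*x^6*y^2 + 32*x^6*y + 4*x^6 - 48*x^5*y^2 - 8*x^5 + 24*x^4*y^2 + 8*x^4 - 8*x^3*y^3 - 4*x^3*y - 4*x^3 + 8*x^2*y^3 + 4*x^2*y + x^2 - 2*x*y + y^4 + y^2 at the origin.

The Hessian of f at 0 is [[2, -2], [-2, 2]] with rank 1, so corank 1. A Groebner basis of the Jacobian ideal J(f) in C{x,y} is {x^2 - x/2 + y/2, x*y - x/2 + y/2, -x/2 + y^2 + y/2}; counting standard monomials gives mu = 3. Corank 1: A-series; mu = 3 gives A_3.

A_3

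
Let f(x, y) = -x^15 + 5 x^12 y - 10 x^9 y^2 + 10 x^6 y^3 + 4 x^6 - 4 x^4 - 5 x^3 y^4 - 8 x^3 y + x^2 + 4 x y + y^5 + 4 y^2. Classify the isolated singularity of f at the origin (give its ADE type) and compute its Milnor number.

The Hessian of f at 0 has rank 1. Corank 1: A-series; mu = 4 gives A_4.

Type A4, Milnor number mu = 4.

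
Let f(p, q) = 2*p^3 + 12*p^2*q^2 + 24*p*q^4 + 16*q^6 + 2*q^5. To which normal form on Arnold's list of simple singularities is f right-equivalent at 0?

E8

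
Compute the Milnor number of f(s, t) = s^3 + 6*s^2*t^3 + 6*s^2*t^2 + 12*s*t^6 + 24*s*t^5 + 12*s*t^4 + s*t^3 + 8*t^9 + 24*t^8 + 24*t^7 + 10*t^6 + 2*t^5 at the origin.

7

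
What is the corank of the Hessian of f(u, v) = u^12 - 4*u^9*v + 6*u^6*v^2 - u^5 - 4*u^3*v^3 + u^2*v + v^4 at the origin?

2

The Hessian at 0 is [[0, 0], [0, 0]] of rank 0; hence corank 2.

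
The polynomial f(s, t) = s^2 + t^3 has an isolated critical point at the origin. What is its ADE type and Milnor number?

Type A_2, Milnor number mu = 2.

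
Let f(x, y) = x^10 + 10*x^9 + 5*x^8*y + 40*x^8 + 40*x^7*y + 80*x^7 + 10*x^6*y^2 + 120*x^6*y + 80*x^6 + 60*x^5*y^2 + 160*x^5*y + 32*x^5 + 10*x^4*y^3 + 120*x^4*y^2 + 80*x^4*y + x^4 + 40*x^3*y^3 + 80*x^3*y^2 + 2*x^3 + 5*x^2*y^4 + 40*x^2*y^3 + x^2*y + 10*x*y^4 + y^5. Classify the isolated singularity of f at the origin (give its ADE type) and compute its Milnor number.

Type D_6, Milnor number mu = 6.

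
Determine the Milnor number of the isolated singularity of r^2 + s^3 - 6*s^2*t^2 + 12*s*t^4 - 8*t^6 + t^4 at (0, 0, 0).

6

The Hessian of f at 0 has rank 1. Corank 2; j^3 = s^3 is a perfect cube, so E-series; the 4-jet and mu = 6 give E_6.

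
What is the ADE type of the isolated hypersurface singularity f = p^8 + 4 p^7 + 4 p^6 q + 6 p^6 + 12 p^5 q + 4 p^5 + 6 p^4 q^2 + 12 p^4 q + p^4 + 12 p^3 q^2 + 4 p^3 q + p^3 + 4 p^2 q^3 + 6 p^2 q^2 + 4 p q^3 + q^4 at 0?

E_6

The Hessian of f at 0 has rank 0. Corank 2; j^3 = p^3 is a perfect cube, so E-series; the 4-jet and mu = 6 give E_6.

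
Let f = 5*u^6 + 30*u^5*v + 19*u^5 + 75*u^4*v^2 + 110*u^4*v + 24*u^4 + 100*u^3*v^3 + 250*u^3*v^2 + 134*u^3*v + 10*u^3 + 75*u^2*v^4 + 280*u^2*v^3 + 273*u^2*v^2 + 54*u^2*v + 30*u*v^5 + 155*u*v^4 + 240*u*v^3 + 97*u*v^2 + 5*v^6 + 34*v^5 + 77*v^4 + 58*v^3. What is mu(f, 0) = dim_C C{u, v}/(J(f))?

4

The Hessian of f at 0 has rank 0. Corank 2; j^3 = (u + 2*v)*(10*u^2 + 34*u*v + 29*v^2) splits into three distinct lines over C (the quadratic factor has nonzero discriminant), so D_4.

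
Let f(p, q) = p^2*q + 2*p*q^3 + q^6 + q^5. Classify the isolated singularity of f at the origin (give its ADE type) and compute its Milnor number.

Type D_{7}, Milnor number mu = 7.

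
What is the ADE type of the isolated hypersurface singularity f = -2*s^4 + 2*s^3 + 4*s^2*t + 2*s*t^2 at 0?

D_5

The Hessian of f at 0 is [[0, 0], [0, 0]] with rank 0, so corank 2. A Groebner basis of the Jacobian ideal J(f) in C{s,t} is {s*t^2 - s*t/4 - t^2/4, s*t/4 + t^3 + t^2/4, s^2 + s*t}; counting standard monomials gives mu = 5. Corank 2; j^3 = 2*s*(s + t)^2 has shape L^2 M (L != M), so D-series; mu = 5 gives D_5.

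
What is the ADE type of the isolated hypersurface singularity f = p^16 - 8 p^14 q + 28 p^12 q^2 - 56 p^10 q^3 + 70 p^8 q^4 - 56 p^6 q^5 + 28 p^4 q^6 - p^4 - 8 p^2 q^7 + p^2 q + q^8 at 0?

D_{9}

The Hessian of f at 0 has rank 0. Corank 2; j^3 = p^2*q has shape L^2 M (L != M), so D-series; mu = 9 gives D_9.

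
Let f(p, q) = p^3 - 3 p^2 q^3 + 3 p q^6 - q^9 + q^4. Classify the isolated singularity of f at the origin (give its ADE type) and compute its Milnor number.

Type E6, Milnor number mu = 6.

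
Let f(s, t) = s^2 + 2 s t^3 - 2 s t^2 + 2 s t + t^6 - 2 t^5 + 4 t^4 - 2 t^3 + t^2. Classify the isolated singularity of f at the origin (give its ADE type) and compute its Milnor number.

The Hessian of f at 0 has rank 1. Corank 1: A-series; mu = 3 gives A_3.

Type A_{3}, Milnor number mu = 3.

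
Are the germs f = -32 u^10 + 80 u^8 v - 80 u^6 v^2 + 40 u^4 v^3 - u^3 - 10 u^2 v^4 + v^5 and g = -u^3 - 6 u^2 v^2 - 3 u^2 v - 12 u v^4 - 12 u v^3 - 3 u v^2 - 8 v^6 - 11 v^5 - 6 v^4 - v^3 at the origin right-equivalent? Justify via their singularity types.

Yes.

The Hessian of f at 0 is [[0, 0], [0, 0]] with rank 0, so corank 2. A Groebner basis of the Jacobian ideal J(f) in C{u,v} is {v^4, u^2}; counting standard monomials gives mu = 8. Corank 2; j^3 = -u^3 is a perfect cube, so E-series; the 5-jet and mu = 8 give E_8. The Hessian of g at 0 is [[0, 0], [0, 0]] with rank 0, so corank 2. A Groebner basis of the Jacobian ideal J(g) in C{u,v} is {v^4, u^3 + 3*u^2*v - 3*u^2/4 - 3*u*v/2 - 2*v^3 - 3*v^2/4, u^2/4 + u*v^2 + u*v/2 + v^3 + v^2/4}; counting standard monomials gives mu = 8. Corank 2; j^3 = -(u + v)^3 is a perfect cube, so E-series; the 5-jet and mu = 8 give E_8. Both have type E_8, hence right-equivalent.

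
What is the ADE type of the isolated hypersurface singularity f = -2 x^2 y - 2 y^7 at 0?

D_8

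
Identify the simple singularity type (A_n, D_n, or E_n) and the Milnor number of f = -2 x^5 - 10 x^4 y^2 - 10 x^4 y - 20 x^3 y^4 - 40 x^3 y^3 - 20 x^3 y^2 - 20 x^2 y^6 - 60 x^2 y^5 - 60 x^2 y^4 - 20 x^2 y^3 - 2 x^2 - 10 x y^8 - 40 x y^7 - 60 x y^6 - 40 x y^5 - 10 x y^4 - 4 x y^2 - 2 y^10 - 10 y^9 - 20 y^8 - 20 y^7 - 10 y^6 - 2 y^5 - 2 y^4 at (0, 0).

Type A_{4}, Milnor number mu = 4.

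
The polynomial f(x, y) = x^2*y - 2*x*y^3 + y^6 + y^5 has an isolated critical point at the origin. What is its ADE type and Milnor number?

The Hessian of f at 0 has rank 0. Corank 2; j^3 = x^2*y has shape L^2 M (L != M), so D-series; mu = 7 gives D_7.

Type D7, Milnor number mu = 7.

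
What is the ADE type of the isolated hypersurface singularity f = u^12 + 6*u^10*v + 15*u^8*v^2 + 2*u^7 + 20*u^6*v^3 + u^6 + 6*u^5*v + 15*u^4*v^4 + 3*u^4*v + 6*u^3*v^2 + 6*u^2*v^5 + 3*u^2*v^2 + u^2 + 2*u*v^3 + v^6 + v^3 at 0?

The Hessian of f at 0 has rank 1. Corank 1: A-series; mu = 2 gives A_2.

A_{2}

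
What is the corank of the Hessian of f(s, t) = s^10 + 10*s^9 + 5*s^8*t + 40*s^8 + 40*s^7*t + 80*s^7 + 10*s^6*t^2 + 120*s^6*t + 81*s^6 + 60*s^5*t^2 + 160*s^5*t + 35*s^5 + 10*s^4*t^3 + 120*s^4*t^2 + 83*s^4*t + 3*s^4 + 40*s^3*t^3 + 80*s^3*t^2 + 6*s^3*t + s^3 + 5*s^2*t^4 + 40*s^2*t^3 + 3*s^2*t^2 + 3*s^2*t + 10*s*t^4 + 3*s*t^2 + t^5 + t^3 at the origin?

2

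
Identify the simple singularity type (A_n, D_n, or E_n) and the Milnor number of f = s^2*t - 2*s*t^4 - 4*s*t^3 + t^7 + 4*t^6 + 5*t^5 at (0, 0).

Type D_6, Milnor number mu = 6.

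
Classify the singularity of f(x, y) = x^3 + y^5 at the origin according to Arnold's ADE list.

E_{8}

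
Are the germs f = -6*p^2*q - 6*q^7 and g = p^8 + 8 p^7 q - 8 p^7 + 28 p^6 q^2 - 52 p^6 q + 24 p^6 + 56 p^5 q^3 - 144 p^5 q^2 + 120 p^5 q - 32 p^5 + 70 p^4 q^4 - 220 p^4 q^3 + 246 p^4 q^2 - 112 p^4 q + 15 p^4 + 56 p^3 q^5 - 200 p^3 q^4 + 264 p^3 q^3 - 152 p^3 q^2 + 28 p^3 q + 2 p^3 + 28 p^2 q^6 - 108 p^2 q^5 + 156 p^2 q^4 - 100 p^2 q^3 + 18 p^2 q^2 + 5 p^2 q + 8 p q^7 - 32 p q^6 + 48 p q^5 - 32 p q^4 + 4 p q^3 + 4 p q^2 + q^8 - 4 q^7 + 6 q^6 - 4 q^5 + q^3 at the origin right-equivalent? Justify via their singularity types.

No.

The Hessian of f at 0 has rank 0. Corank 2; j^3 = -6*p^2*q has shape L^2 M (L != M), so D-series; mu = 8 gives D_8. The Hessian of g at 0 has rank 0. Corank 2; j^3 = (p + q)^2*(2*p + q) has shape L^2 M (L != M), so D-series; mu = 5 gives D_5. f is D_8 but g is D_5, hence not right-equivalent.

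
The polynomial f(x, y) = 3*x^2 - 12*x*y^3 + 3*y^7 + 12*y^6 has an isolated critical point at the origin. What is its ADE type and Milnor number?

Type A_{6}, Milnor number mu = 6.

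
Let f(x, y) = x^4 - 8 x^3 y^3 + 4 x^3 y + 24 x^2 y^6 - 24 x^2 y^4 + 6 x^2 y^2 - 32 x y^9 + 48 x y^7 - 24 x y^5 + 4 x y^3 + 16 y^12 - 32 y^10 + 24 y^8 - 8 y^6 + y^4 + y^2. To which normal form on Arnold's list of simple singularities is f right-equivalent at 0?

A_{3}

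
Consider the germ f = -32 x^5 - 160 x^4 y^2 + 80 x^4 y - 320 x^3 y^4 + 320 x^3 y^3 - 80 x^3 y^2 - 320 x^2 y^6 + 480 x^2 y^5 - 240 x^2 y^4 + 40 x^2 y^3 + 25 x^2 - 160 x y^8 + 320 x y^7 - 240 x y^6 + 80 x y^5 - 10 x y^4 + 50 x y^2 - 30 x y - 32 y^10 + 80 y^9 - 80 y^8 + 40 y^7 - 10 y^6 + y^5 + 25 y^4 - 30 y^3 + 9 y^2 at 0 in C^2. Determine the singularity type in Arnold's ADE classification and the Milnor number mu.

The Hessian of f at 0 is [[50, -30], [-30, 18]] with rank 1, so corank 1. A Groebner basis of the Jacobian ideal J(f) in C{x,y} is {x^2 - 6*x*y/5 - 9*x/25 + 27*y/125, x + y^2 - 3*y/5}; counting standard monomials gives mu = 4. Corank 1: A-series; mu = 4 gives A_4.

Type A4, Milnor number mu = 4.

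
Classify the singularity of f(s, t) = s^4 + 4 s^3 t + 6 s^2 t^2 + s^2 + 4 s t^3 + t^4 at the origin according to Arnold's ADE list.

A_3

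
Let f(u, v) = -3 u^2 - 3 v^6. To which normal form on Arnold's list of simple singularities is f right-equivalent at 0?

A_{5}

The Hessian of f at 0 has rank 1. Corank 1: A-series; mu = 5 gives A_5.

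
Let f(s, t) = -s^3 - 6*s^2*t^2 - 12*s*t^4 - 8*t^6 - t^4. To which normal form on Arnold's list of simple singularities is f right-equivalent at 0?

The Hessian of f at 0 has rank 0. Corank 2; j^3 = -s^3 is a perfect cube, so E-series; the 4-jet and mu = 6 give E_6.

E6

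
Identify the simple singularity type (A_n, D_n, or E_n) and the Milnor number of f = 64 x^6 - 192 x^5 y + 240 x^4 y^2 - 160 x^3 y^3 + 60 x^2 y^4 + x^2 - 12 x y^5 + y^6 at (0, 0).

The Hessian of f at 0 is [[2, 0], [0, 0]] with rank 1, so corank 1. A Groebner basis of the Jacobian ideal J(f) in C{x,y} is {y^5, x}; counting standard monomials gives mu = 5. Corank 1: A-series; mu = 5 gives A_5.

Type A_{5}, Milnor number mu = 5.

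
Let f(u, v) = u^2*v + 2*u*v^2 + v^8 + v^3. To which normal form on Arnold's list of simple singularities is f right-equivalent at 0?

D_9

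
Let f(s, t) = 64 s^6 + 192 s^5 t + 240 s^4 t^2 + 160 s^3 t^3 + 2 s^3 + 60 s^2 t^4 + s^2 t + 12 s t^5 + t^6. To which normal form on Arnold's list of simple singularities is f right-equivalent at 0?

The Hessian of f at 0 is [[0, 0], [0, 0]] with rank 0, so corank 2. A Groebner basis of the Jacobian ideal J(f) in C{s,t} is {-s*t/12 + t^5, s*t^2, s^2 + s*t/2}; counting standard monomials gives mu = 7. Corank 2; j^3 = s^2*(2*s + t) has shape L^2 M (L != M), so D-series; mu = 7 gives D_7.

D7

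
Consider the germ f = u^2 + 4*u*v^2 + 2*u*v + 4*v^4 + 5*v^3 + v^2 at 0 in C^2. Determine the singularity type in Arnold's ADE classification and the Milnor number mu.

Type A2, Milnor number mu = 2.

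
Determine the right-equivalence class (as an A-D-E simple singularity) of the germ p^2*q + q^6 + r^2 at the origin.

The Hessian of f at 0 is [[0, 0, 0], [0, 0, 0], [0, 0, 2]] with rank 1, so corank 2. A Groebner basis of the Jacobian ideal J(f) in C{p,q,r} is {p^2/6 + q^5, p^3, p*q, r}; counting standard monomials gives mu = 7. Corank 2; j^3 = p^2*q has shape L^2 M (L != M), so D-series; mu = 7 gives D_7.

D_{7}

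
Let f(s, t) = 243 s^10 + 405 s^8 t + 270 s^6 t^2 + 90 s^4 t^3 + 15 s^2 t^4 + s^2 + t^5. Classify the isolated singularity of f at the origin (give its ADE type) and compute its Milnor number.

Type A4, Milnor number mu = 4.

The Hessian of f at 0 has rank 1. Corank 1: A-series; mu = 4 gives A_4.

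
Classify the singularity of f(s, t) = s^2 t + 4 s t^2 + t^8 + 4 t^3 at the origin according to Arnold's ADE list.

D9

The Hessian of f at 0 has rank 0. Corank 2; j^3 = t*(s + 2*t)^2 has shape L^2 M (L != M), so D-series; mu = 9 gives D_9.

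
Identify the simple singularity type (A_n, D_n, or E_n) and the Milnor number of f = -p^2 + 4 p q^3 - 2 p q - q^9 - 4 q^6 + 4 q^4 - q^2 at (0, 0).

Type A8, Milnor number mu = 8.

The Hessian of f at 0 has rank 1. Corank 1: A-series; mu = 8 gives A_8.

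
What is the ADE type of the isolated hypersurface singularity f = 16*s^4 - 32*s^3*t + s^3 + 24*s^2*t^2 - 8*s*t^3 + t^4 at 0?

E_{6}

The Hessian of f at 0 is [[0, 0], [0, 0]] with rank 0, so corank 2. A Groebner basis of the Jacobian ideal J(f) in C{s,t} is {t^4, s*t^2 - t^3/6, s^2}; counting standard monomials gives mu = 6. Corank 2; j^3 = s^3 is a perfect cube, so E-series; the 4-jet and mu = 6 give E_6.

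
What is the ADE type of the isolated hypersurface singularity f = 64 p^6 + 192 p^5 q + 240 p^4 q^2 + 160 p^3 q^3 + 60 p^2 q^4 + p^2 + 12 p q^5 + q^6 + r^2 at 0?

A_{5}

The Hessian of f at 0 has rank 2. Corank 1: A-series; mu = 5 gives A_5.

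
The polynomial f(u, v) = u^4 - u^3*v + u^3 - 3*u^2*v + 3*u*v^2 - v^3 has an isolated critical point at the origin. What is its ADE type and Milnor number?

The Hessian of f at 0 has rank 0. Corank 2; j^3 = (u - v)^3 is a perfect cube, so E-series; the 4-jet and mu = 7 give E_7.

Type E_7, Milnor number mu = 7.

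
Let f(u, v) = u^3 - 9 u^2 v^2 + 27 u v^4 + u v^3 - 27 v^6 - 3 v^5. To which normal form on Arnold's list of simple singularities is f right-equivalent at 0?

The Hessian of f at 0 is [[0, 0], [0, 0]] with rank 0, so corank 2. A Groebner basis of the Jacobian ideal J(f) in C{u,v} is {-u^2/9 + v^4 - v^3/27, u^3, u^2*v + u^2/27 + v^3/81, -u^2/3 + u*v^2 - v^3/9}; counting standard monomials gives mu = 7. Corank 2; j^3 = u^3 is a perfect cube, so E-series; the 4-jet and mu = 7 give E_7.

E_{7}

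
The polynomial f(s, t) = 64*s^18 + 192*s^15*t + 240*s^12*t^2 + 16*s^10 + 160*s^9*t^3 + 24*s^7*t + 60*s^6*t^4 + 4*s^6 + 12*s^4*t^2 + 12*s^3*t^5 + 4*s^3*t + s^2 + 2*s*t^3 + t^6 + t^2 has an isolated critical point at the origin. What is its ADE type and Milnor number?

Type A_1, Milnor number mu = 1.

The Hessian of f at 0 is [[2, 0], [0, 2]] with rank 2, so corank 0. A Groebner basis of the Jacobian ideal J(f) in C{s,t} is {s, t}; counting standard monomials gives mu = 1. Corank 0: nondegenerate Morse point, so A_1.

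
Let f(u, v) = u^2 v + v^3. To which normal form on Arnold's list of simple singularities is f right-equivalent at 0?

D_{4}

The Hessian of f at 0 has rank 0. Corank 2; j^3 = v*(u^2 + v^2) splits into three distinct lines over C (the quadratic factor has nonzero discriminant), so D_4.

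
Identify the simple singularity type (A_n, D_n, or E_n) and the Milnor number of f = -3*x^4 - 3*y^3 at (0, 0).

The Hessian of f at 0 has rank 0. Corank 2; j^3 = -3*y^3 is a perfect cube, so E-series; the 4-jet and mu = 6 give E_6.

Type E6, Milnor number mu = 6.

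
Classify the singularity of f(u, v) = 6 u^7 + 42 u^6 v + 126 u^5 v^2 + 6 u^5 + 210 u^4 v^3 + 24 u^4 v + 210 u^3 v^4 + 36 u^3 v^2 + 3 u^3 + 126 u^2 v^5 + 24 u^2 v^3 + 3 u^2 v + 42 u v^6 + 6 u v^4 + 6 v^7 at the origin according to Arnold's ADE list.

The Hessian of f at 0 is [[0, 0], [0, 0]] with rank 0, so corank 2. A Groebner basis of the Jacobian ideal J(f) in C{u,v} is {-u^2/6 + u*v^3, 5*u^2/3 + u*v + v^4, u^3, u^2*v}; counting standard monomials gives mu = 8. Corank 2; j^3 = 3*u^2*(u + v) has shape L^2 M (L != M), so D-series; mu = 8 gives D_8.

D_8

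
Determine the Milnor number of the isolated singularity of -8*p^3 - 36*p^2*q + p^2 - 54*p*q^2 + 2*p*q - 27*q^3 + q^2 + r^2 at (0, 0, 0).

The Hessian of f at 0 is [[2, 2, 0], [2, 2, 0], [0, 0, 2]] with rank 2, so corank 1. A Groebner basis of the Jacobian ideal J(f) in C{p,q,r} is {q^2, p + q, r}; counting standard monomials gives mu = 2. Corank 1: A-series; mu = 2 gives A_2.

2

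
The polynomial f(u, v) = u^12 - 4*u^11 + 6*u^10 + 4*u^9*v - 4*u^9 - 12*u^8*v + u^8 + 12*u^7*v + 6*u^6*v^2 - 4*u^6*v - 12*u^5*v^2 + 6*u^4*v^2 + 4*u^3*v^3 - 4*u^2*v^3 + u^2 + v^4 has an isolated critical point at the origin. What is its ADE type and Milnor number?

Type A3, Milnor number mu = 3.

The Hessian of f at 0 has rank 1. Corank 1: A-series; mu = 3 gives A_3.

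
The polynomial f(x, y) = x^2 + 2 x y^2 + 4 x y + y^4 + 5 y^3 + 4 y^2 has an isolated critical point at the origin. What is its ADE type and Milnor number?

The Hessian of f at 0 is [[2, 4], [4, 8]] with rank 1, so corank 1. A Groebner basis of the Jacobian ideal J(f) in C{x,y} is {y^2, x + 2*y}; counting standard monomials gives mu = 2. Corank 1: A-series; mu = 2 gives A_2.

Type A_{2}, Milnor number mu = 2.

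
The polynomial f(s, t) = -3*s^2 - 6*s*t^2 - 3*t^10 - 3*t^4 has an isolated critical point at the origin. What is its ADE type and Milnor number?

Type A9, Milnor number mu = 9.

The Hessian of f at 0 has rank 1. Corank 1: A-series; mu = 9 gives A_9.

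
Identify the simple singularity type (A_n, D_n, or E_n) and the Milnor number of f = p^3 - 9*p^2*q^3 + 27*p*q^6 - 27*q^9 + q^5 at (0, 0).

The Hessian of f at 0 has rank 0. Corank 2; j^3 = p^3 is a perfect cube, so E-series; the 5-jet and mu = 8 give E_8.

Type E_{8}, Milnor number mu = 8.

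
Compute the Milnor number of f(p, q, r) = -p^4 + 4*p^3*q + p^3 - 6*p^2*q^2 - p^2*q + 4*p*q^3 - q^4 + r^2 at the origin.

The Hessian of f at 0 has rank 1. Corank 2; j^3 = p^2*(p - q) has shape L^2 M (L != M), so D-series; mu = 5 gives D_5.

5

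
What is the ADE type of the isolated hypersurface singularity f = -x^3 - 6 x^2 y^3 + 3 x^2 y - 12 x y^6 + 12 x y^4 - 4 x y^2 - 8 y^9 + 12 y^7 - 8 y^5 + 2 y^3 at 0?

D4

The Hessian of f at 0 is [[0, 0], [0, 0]] with rank 0, so corank 2. A Groebner basis of the Jacobian ideal J(f) in C{x,y} is {y^3, x^2 - 2*y^2/3, x*y - y^2}; counting standard monomials gives mu = 4. Corank 2; j^3 = -(x - y)*(x^2 - 2*x*y + 2*y^2) splits into three distinct lines over C (the quadratic factor has nonzero discriminant), so D_4.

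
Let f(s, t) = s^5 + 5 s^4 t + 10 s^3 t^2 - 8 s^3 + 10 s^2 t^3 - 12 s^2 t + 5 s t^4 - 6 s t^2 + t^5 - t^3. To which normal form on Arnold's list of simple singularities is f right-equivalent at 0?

The Hessian of f at 0 has rank 0. Corank 2; j^3 = -(2*s + t)^3 is a perfect cube, so E-series; the 5-jet and mu = 8 give E_8.

E_{8}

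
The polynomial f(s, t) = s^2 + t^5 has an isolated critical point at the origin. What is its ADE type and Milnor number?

The Hessian of f at 0 is [[2, 0], [0, 0]] with rank 1, so corank 1. A Groebner basis of the Jacobian ideal J(f) in C{s,t} is {t^4, s}; counting standard monomials gives mu = 4. Corank 1: A-series; mu = 4 gives A_4.

Type A_4, Milnor number mu = 4.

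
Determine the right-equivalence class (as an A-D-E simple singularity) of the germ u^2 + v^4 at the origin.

A3

The Hessian of f at 0 is [[2, 0], [0, 0]] with rank 1, so corank 1. A Groebner basis of the Jacobian ideal J(f) in C{u,v} is {v^3, u}; counting standard monomials gives mu = 3. Corank 1: A-series; mu = 3 gives A_3.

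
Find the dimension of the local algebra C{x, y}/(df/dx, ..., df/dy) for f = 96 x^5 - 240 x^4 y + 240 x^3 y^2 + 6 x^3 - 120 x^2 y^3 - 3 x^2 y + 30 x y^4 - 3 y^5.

6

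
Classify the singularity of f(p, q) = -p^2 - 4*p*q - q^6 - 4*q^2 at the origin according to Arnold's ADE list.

A_{5}

The Hessian of f at 0 has rank 1. Corank 1: A-series; mu = 5 gives A_5.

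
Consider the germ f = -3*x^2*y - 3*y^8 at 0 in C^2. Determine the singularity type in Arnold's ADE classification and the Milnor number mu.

Type D_9, Milnor number mu = 9.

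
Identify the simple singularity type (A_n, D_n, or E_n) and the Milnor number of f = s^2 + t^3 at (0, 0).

Type A_2, Milnor number mu = 2.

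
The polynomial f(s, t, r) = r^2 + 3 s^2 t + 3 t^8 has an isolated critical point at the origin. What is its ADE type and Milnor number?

Type D9, Milnor number mu = 9.

The Hessian of f at 0 is [[0, 0, 0], [0, 0, 0], [0, 0, 2]] with rank 1, so corank 2. A Groebner basis of the Jacobian ideal J(f) in C{s,t,r} is {s^2/8 + t^7, s^3, s*t, r}; counting standard monomials gives mu = 9. Corank 2; j^3 = 3*s^2*t has shape L^2 M (L != M), so D-series; mu = 9 gives D_9.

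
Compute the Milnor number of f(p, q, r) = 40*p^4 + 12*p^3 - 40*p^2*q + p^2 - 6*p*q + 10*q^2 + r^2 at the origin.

The Hessian of f at 0 has rank 3. Corank 0: nondegenerate Morse point, so A_1.

1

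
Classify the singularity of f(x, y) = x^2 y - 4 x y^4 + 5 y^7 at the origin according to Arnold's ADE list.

D_{8}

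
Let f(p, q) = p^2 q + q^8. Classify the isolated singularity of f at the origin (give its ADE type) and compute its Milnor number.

Type D_9, Milnor number mu = 9.

The Hessian of f at 0 has rank 0. Corank 2; j^3 = p^2*q has shape L^2 M (L != M), so D-series; mu = 9 gives D_9.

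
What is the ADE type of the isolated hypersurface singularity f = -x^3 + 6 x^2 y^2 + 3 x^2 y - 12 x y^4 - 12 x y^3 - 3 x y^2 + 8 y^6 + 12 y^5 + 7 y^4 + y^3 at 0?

The Hessian of f at 0 is [[0, 0], [0, 0]] with rank 0, so corank 2. A Groebner basis of the Jacobian ideal J(f) in C{x,y} is {x^3 - 3*x^2/4 + 3*x*y/2 - 3*y^2/4, x^2*y - x^2/2 + x*y - y^2/2, -x^2/4 + x*y^2 + x*y/2 - y^2/4, y^3}; counting standard monomials gives mu = 6. Corank 2; j^3 = -(x - y)^3 is a perfect cube, so E-series; the 4-jet and mu = 6 give E_6.

E6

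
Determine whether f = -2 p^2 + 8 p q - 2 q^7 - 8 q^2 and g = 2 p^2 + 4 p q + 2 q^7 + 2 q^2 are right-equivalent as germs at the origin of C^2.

The Hessian of f at 0 is [[-4, 8], [8, -16]] with rank 1, so corank 1. A Groebner basis of the Jacobian ideal J(f) in C{p,q} is {q^6, p - 2*q}; counting standard monomials gives mu = 6. Corank 1: A-series; mu = 6 gives A_6. The Hessian of g at 0 is [[4, 4], [4, 4]] with rank 1, so corank 1. A Groebner basis of the Jacobian ideal J(g) in C{p,q} is {q^6, p + q}; counting standard monomials gives mu = 6. Corank 1: A-series; mu = 6 gives A_6. Both have type A_6, hence right-equivalent.

Yes.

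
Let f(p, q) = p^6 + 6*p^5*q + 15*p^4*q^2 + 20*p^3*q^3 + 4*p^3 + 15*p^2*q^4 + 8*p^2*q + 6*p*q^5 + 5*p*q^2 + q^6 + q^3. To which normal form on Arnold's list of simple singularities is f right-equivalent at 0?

D7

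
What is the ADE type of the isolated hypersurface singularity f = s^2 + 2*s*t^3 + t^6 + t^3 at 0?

A2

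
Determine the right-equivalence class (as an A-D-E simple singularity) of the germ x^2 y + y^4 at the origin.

The Hessian of f at 0 has rank 0. Corank 2; j^3 = x^2*y has shape L^2 M (L != M), so D-series; mu = 5 gives D_5.

D_5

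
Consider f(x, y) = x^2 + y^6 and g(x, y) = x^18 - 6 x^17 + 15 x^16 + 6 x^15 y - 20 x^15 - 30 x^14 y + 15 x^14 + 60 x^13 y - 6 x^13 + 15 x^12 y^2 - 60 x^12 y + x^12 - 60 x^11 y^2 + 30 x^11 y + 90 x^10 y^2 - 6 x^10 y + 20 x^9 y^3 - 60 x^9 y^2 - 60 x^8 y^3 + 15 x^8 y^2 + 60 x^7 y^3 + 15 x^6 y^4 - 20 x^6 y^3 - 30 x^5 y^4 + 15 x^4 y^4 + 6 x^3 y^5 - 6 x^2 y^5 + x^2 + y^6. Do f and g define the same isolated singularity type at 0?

Yes.

The Hessian of f at 0 has rank 1. Corank 1: A-series; mu = 5 gives A_5. The Hessian of g at 0 has rank 1. Corank 1: A-series; mu = 5 gives A_5. Both have type A_5, hence right-equivalent.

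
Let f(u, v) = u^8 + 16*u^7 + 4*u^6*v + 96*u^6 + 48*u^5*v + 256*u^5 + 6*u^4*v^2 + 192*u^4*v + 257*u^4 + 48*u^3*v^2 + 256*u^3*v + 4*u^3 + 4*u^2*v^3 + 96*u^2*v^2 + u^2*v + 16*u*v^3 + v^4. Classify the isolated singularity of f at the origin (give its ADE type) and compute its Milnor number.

The Hessian of f at 0 has rank 0. Corank 2; j^3 = u^2*(4*u + v) has shape L^2 M (L != M), so D-series; mu = 5 gives D_5.

Type D_{5}, Milnor number mu = 5.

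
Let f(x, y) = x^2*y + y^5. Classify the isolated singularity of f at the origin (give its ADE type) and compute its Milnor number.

The Hessian of f at 0 has rank 0. Corank 2; j^3 = x^2*y has shape L^2 M (L != M), so D-series; mu = 6 gives D_6.

Type D6, Milnor number mu = 6.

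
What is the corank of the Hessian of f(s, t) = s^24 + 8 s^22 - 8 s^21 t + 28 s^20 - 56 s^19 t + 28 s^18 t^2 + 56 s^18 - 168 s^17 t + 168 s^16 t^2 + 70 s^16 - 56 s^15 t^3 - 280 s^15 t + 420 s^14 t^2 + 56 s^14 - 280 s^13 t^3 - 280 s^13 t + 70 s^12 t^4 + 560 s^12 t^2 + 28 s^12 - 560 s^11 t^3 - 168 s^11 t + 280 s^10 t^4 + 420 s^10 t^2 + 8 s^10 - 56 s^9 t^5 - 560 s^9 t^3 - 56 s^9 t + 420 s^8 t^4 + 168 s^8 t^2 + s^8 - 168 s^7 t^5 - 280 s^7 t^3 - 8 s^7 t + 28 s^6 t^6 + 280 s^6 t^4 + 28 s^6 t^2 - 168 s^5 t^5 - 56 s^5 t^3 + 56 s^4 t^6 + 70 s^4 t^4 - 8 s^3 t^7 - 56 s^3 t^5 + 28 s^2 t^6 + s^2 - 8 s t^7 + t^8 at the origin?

1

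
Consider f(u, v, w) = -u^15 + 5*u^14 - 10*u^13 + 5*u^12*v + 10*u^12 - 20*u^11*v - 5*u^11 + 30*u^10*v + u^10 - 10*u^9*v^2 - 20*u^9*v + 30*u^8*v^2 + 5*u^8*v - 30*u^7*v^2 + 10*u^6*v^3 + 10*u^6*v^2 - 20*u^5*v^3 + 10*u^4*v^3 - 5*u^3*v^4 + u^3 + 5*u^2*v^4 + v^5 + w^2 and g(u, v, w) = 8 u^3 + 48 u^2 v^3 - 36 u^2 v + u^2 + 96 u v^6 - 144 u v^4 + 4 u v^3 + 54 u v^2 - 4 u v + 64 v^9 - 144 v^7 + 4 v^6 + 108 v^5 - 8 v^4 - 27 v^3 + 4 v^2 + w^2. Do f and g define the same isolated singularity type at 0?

No.

The Hessian of f at 0 is [[0, 0, 0], [0, 0, 0], [0, 0, 2]] with rank 1, so corank 2. A Groebner basis of the Jacobian ideal J(f) in C{u,v,w} is {v^4, u^2, w}; counting standard monomials gives mu = 8. Corank 2; j^3 = u^3 is a perfect cube, so E-series; the 5-jet and mu = 8 give E_8. The Hessian of g at 0 is [[2, -4, 0], [-4, 8, 0], [0, 0, 2]] with rank 2, so corank 1. A Groebner basis of the Jacobian ideal J(g) in C{u,v,w} is {v^2, u - 2*v, w}; counting standard monomials gives mu = 2. Corank 1: A-series; mu = 2 gives A_2. f is E_8 but g is A_2, hence not right-equivalent.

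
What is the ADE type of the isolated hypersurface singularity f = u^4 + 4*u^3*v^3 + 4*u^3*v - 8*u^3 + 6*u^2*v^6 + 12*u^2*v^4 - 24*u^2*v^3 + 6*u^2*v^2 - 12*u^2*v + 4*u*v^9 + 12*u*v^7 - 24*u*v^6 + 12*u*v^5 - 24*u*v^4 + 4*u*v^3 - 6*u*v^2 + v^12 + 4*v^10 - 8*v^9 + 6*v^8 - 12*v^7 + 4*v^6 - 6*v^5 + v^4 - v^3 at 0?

E6

The Hessian of f at 0 is [[0, 0], [0, 0]] with rank 0, so corank 2. A Groebner basis of the Jacobian ideal J(f) in C{u,v} is {v^4, u*v^2 + 2*v^3/3, u^2 + u*v + v^2/4}; counting standard monomials gives mu = 6. Corank 2; j^3 = -(2*u + v)^3 is a perfect cube, so E-series; the 4-jet and mu = 6 give E_6.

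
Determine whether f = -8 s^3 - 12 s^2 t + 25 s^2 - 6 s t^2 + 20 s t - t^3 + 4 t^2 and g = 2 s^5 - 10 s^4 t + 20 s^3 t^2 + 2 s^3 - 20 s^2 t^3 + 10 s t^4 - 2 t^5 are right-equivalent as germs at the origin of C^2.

No.

The Hessian of f at 0 is [[50, 20], [20, 8]] with rank 1, so corank 1. A Groebner basis of the Jacobian ideal J(f) in C{s,t} is {t^2, s + 2*t/5}; counting standard monomials gives mu = 2. Corank 1: A-series; mu = 2 gives A_2. The Hessian of g at 0 is [[0, 0], [0, 0]] with rank 0, so corank 2. A Groebner basis of the Jacobian ideal J(g) in C{s,t} is {t^5, s*t^3 - t^4/4, s^2}; counting standard monomials gives mu = 8. Corank 2; j^3 = 2*s^3 is a perfect cube, so E-series; the 5-jet and mu = 8 give E_8. f is A_2 but g is E_8, hence not right-equivalent.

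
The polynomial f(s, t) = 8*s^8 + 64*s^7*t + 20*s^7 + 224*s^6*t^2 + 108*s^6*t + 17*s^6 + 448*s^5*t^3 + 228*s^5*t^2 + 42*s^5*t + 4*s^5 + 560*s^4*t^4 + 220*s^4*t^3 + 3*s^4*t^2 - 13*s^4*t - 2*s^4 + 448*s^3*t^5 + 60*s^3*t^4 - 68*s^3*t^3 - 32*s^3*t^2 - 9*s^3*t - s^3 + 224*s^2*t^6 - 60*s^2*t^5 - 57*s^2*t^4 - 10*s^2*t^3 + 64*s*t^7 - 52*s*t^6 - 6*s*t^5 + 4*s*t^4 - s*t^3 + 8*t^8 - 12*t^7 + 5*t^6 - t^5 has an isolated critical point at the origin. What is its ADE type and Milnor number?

The Hessian of f at 0 has rank 0. Corank 2; j^3 = -s^3 is a perfect cube, so E-series; the 4-jet and mu = 7 give E_7.

Type E_{7}, Milnor number mu = 7.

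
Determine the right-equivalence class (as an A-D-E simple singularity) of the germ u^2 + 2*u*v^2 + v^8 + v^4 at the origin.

A7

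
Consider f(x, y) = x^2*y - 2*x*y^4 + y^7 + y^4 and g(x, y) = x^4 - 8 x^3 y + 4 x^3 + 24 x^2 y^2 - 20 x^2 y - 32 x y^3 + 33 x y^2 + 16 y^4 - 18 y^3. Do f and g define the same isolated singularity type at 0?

Yes.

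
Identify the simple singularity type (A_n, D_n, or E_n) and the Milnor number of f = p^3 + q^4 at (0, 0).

Type E6, Milnor number mu = 6.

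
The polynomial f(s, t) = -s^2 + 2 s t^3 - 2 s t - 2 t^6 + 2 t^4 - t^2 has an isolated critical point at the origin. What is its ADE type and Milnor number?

The Hessian of f at 0 is [[-2, -2], [-2, -2]] with rank 1, so corank 1. A Groebner basis of the Jacobian ideal J(f) in C{s,t} is {s*t^2 + s + t, -s + t^3 - t, s^2 + 2*s*t + t^2}; counting standard monomials gives mu = 5. Corank 1: A-series; mu = 5 gives A_5.

Type A_{5}, Milnor number mu = 5.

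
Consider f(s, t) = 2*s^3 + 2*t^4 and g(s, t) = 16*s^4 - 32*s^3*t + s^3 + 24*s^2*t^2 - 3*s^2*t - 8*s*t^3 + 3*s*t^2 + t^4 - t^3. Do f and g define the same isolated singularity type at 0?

Yes.

The Hessian of f at 0 has rank 0. Corank 2; j^3 = 2*s^3 is a perfect cube, so E-series; the 4-jet and mu = 6 give E_6. The Hessian of g at 0 has rank 0. Corank 2; j^3 = (s - t)^3 is a perfect cube, so E-series; the 4-jet and mu = 6 give E_6. Both have type E_6, hence right-equivalent.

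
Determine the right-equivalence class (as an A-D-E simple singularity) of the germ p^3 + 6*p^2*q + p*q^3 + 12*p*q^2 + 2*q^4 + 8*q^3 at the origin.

E7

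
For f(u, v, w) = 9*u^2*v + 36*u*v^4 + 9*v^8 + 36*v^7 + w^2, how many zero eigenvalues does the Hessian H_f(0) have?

Hessian at 0 has rank 1.

2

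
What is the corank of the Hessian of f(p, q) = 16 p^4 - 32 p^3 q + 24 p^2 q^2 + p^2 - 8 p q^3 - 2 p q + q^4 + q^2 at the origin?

Hessian at 0 has rank 1.

1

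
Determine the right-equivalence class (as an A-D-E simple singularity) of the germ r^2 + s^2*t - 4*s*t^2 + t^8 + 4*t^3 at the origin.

D9

The Hessian of f at 0 has rank 1. Corank 2; j^3 = t*(s - 2*t)^2 has shape L^2 M (L != M), so D-series; mu = 9 gives D_9.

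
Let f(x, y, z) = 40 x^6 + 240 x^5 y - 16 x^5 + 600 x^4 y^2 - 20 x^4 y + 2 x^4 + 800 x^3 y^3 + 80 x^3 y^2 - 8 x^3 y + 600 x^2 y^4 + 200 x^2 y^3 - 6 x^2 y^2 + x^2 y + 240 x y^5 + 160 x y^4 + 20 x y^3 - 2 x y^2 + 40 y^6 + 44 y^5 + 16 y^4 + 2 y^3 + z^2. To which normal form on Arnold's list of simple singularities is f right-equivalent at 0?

D_{4}

The Hessian of f at 0 is [[0, 0, 0], [0, 0, 0], [0, 0, 2]] with rank 1, so corank 2. A Groebner basis of the Jacobian ideal J(f) in C{x,y,z} is {y^3, x^2 + 2*y^2, x*y - y^2, z}; counting standard monomials gives mu = 4. Corank 2; j^3 = y*(x^2 - 2*x*y + 2*y^2) splits into three distinct lines over C (the quadratic factor has nonzero discriminant), so D_4.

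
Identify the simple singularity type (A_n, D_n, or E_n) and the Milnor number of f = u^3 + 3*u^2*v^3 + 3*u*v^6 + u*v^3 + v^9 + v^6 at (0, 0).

The Hessian of f at 0 is [[0, 0], [0, 0]] with rank 0, so corank 2. A Groebner basis of the Jacobian ideal J(f) in C{u,v} is {u^3, u*v^2, 3*u^2 + v^3}; counting standard monomials gives mu = 7. Corank 2; j^3 = u^3 is a perfect cube, so E-series; the 4-jet and mu = 7 give E_7.

Type E_7, Milnor number mu = 7.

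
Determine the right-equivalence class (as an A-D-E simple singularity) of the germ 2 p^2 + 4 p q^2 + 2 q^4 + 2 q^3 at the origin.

The Hessian of f at 0 has rank 1. Corank 1: A-series; mu = 2 gives A_2.

A2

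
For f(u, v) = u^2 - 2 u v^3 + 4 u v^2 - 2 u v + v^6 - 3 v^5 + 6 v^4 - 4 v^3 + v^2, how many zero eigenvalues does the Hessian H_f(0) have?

1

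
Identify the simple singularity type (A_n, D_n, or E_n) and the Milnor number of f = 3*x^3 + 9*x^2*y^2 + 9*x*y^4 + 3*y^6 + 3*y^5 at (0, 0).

Type E_{8}, Milnor number mu = 8.

The Hessian of f at 0 is [[0, 0], [0, 0]] with rank 0, so corank 2. A Groebner basis of the Jacobian ideal J(f) in C{x,y} is {y^4, x^3, x^2/2 + x*y^2}; counting standard monomials gives mu = 8. Corank 2; j^3 = 3*x^3 is a perfect cube, so E-series; the 5-jet and mu = 8 give E_8.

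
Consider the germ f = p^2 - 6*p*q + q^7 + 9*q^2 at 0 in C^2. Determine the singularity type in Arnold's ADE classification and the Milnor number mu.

The Hessian of f at 0 has rank 1. Corank 1: A-series; mu = 6 gives A_6.

Type A_{6}, Milnor number mu = 6.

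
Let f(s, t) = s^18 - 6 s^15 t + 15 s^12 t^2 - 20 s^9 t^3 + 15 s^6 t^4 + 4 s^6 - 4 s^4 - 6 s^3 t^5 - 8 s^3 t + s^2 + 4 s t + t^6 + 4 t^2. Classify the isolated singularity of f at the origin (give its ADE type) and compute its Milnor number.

Type A_5, Milnor number mu = 5.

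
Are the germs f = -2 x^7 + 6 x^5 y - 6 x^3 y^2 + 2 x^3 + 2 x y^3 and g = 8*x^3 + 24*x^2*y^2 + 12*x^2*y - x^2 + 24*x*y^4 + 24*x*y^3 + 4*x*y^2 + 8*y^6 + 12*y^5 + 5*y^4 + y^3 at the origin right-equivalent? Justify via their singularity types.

The Hessian of f at 0 has rank 0. Corank 2; j^3 = 2*x^3 is a perfect cube, so E-series; the 4-jet and mu = 7 give E_7. The Hessian of g at 0 has rank 1. Corank 1: A-series; mu = 2 gives A_2. f is E_7 but g is A_2, hence not right-equivalent.

No.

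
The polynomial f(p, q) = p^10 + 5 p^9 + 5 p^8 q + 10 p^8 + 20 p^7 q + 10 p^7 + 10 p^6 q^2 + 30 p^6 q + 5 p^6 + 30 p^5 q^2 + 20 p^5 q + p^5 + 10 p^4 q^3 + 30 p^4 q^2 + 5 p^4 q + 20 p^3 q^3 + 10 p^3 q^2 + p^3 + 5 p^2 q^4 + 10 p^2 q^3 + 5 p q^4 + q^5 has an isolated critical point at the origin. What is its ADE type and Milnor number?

Type E8, Milnor number mu = 8.

The Hessian of f at 0 has rank 0. Corank 2; j^3 = p^3 is a perfect cube, so E-series; the 5-jet and mu = 8 give E_8.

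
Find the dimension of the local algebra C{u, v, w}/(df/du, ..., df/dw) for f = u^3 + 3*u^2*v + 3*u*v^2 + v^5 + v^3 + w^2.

The Hessian of f at 0 is [[0, 0, 0], [0, 0, 0], [0, 0, 2]] with rank 1, so corank 2. A Groebner basis of the Jacobian ideal J(f) in C{u,v,w} is {v^4, u^2 + 2*u*v + v^2, w}; counting standard monomials gives mu = 8. Corank 2; j^3 = (u + v)^3 is a perfect cube, so E-series; the 5-jet and mu = 8 give E_8.

8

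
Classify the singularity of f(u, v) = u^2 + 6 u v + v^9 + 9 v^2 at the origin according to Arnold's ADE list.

A8

The Hessian of f at 0 has rank 1. Corank 1: A-series; mu = 8 gives A_8.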